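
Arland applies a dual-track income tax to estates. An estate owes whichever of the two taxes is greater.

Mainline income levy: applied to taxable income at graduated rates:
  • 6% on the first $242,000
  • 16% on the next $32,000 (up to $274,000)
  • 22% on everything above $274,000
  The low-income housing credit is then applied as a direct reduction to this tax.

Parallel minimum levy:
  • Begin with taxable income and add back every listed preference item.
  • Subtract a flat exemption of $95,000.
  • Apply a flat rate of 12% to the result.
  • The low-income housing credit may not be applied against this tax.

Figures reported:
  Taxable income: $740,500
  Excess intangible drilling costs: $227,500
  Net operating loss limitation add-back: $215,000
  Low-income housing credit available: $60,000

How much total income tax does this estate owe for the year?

Parallel minimum levy:
  Adjusted income: $740,500 + $227,500 + $215,000 = $1,183,000
  Less exemption $95,000 → base $1,088,000
  $1,088,000 × 12% = $130,560

Mainline income levy:
  $242,000 × 6% = $14,520
  $32,000 × 16% = $5,120
  $466,500 × 22% = $102,630
  → $122,270
  Less low-income housing credit $60,000 → $62,270

$130,560 > $62,270, so the parallel minimum levy is the binding amount.

$130,560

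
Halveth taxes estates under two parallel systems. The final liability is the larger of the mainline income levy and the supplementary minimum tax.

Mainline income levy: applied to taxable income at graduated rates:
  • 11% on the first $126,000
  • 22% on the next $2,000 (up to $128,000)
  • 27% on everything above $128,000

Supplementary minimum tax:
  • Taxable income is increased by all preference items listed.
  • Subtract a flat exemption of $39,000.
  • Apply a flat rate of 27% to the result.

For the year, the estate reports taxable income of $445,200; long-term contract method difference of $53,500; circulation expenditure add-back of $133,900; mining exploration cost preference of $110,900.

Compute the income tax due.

Mainline income levy:
  $126,000 × 11% = $13,860
  $2,000 × 22% = $440
  $317,200 × 27% = $85,644
  → $99,944

Supplementary minimum tax:
  Adjusted income: $445,200 + $53,500 + $133,900 + $110,900 = $743,500
  Less exemption $39,000 → base $704,500
  $704,500 × 27% = $190,215

$190,215 > $99,944, so the supplementary minimum tax is the binding amount.

$190,215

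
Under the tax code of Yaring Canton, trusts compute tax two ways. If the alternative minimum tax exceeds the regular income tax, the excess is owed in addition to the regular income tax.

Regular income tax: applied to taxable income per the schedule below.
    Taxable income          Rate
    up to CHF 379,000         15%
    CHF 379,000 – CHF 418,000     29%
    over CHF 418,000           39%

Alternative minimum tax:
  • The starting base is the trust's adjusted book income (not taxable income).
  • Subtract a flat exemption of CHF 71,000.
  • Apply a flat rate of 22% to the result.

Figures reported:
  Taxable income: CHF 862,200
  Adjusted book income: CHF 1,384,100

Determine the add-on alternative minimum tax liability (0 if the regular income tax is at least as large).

CHF 47,484

Regular income tax:
  CHF 379,000 × 15% = CHF 56,850
  CHF 39,000 × 29% = CHF 11,310
  CHF 444,200 × 39% = CHF 173,238
  → CHF 241,398

Alternative minimum tax:
  Base (adjusted book income): CHF 1,384,100
  Less exemption CHF 71,000 → base CHF 1,313,100
  CHF 1,313,100 × 22% = CHF 288,882

Excess of alternative minimum tax over regular income tax: CHF 288,882 − CHF 241,398 = CHF 47,484.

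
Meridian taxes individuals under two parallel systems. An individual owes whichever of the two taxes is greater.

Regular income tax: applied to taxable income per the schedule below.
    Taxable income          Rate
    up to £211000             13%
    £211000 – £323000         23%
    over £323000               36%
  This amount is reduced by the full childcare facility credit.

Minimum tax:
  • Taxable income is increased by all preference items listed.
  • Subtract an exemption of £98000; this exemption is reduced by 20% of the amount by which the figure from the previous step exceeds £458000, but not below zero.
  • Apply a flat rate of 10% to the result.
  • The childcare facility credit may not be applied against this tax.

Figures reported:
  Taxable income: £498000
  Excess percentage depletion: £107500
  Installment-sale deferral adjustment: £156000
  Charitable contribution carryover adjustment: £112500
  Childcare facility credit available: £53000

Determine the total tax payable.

£85920

Regular income tax:
  £211000 × 13% = £27430
  £112000 × 23% = £25760
  £175000 × 36% = £63000
  → £116190
  Less childcare facility credit £53000 → £63190

Minimum tax:
  Adjusted income: £498000 + £107500 + £156000 + £112500 = £874000
  Exemption: £98000 − 20% × (£874000 − £458000) = £98000 − £83200 = £14800
  Base: £874000 − £14800 = £859200
  £859200 × 10% = £85920

£85920 > £63190, so the minimum tax is the binding amount.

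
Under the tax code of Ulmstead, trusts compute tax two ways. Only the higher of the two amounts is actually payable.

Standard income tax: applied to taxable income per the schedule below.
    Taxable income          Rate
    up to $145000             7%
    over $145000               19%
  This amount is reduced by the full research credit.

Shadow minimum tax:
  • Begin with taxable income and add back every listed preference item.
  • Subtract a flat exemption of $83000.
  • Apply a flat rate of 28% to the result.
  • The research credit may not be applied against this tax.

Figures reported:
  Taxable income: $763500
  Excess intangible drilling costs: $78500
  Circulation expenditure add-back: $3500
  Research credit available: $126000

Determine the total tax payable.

$213500

Standard income tax:
  $145000 × 7% = $10150
  $618500 × 19% = $117515
  → $127665
  Less research credit $126000 → $1665

Shadow minimum tax:
  Adjusted income: $763500 + $78500 + $3500 = $845500
  Less exemption $83000 → base $762500
  $762500 × 28% = $213500

$213500 > $1665, so the shadow minimum tax is the binding amount.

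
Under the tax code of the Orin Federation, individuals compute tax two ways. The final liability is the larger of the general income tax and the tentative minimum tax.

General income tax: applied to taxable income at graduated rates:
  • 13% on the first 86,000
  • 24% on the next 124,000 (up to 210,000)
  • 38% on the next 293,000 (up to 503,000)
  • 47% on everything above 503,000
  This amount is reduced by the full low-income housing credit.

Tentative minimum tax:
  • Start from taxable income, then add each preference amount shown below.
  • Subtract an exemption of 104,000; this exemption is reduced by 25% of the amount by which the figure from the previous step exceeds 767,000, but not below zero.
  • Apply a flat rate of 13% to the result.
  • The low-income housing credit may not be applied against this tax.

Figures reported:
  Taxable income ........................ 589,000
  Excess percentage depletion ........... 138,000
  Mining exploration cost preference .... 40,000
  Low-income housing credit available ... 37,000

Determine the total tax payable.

General income tax:
  86,000 × 13% = 11,180
  124,000 × 24% = 29,760
  293,000 × 38% = 111,340
  86,000 × 47% = 40,420
  → 192,700
  Less low-income housing credit 37,000 → 155,700

Tentative minimum tax:
  Adjusted income: 589,000 + 138,000 + 40,000 = 767,000
  Exemption: 767,000 ≤ 767,000, so full 104,000 applies
  Base: 767,000 − 104,000 = 663,000
  663,000 × 13% = 86,190

155,700 > 86,190, so the general income tax governs.

155,700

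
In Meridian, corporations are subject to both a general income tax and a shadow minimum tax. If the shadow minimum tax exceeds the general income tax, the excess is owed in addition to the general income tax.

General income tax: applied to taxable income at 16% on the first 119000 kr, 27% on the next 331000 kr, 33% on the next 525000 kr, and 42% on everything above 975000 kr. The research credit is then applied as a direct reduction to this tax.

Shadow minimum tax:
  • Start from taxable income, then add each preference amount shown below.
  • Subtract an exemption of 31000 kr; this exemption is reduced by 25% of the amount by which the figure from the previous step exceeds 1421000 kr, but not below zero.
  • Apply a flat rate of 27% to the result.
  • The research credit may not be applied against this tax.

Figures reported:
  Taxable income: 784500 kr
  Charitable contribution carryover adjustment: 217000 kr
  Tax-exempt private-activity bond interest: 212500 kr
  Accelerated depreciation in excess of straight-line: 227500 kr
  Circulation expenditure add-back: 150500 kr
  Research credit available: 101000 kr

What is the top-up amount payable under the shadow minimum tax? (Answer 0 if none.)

312045 kr

Shadow minimum tax:
  Adjusted income: 784500 kr + 217000 kr + 212500 kr + 227500 kr + 150500 kr = 1592000 kr
  Exemption: 25% × (1592000 kr − 1421000 kr) = 42750 kr ≥ 31000 kr, so the exemption is fully phased out
  Base: 1592000 kr − 0 kr = 1592000 kr
  1592000 kr × 27% = 429840 kr

General income tax:
  119000 kr × 16% = 19040 kr
  331000 kr × 27% = 89370 kr
  334500 kr × 33% = 110385 kr
  → 218795 kr
  Less research credit 101000 kr → 117795 kr

Excess of shadow minimum tax over general income tax: 429840 kr − 117795 kr = 312045 kr.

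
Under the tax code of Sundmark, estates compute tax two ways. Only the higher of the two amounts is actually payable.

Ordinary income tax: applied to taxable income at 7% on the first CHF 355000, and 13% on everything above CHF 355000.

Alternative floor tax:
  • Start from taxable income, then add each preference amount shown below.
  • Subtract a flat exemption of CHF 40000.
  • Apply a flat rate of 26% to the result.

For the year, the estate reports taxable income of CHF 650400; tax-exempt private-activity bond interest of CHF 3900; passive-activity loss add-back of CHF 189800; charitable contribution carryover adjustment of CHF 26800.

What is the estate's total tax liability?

Alternative floor tax:
  Adjusted income: CHF 650400 + CHF 3900 + CHF 189800 + CHF 26800 = CHF 870900
  Less exemption CHF 40000 → base CHF 830900
  CHF 830900 × 26% = CHF 216034

Ordinary income tax:
  CHF 355000 × 7% = CHF 24850
  CHF 295400 × 13% = CHF 38402
  → CHF 63252

CHF 216034 > CHF 63252, so the alternative floor tax is the binding amount.

CHF 216034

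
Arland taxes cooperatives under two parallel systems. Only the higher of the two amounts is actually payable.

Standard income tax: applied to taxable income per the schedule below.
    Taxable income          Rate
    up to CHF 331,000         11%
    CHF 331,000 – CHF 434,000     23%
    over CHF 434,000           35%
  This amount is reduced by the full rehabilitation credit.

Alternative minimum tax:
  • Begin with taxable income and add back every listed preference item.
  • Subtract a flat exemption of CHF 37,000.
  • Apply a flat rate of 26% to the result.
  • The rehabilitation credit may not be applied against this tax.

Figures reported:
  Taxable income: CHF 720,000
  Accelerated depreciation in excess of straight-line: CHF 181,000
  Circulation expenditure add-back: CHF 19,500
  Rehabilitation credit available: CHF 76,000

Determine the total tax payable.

CHF 229,710

Standard income tax:
  CHF 331,000 × 11% = CHF 36,410
  CHF 103,000 × 23% = CHF 23,690
  CHF 286,000 × 35% = CHF 100,100
  → CHF 160,200
  Less rehabilitation credit CHF 76,000 → CHF 84,200

Alternative minimum tax:
  Adjusted income: CHF 720,000 + CHF 181,000 + CHF 19,500 = CHF 920,500
  Less exemption CHF 37,000 → base CHF 883,500
  CHF 883,500 × 26% = CHF 229,710

CHF 229,710 > CHF 84,200, so the alternative minimum tax is the binding amount.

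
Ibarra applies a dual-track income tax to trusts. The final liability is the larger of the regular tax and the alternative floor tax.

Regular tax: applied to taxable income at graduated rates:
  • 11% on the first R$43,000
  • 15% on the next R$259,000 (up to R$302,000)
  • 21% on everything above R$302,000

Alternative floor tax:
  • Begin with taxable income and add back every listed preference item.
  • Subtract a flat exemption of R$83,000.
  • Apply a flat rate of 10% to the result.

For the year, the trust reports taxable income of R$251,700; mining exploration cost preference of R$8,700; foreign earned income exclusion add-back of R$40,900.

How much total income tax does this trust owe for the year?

Regular tax:
  R$43,000 × 11% = R$4,730
  R$208,700 × 15% = R$31,305
  → R$36,035

Alternative floor tax:
  Adjusted income: R$251,700 + R$8,700 + R$40,900 = R$301,300
  Less exemption R$83,000 → base R$218,300
  R$218,300 × 10% = R$21,830

R$36,035 > R$21,830, so the regular tax governs.

R$36,035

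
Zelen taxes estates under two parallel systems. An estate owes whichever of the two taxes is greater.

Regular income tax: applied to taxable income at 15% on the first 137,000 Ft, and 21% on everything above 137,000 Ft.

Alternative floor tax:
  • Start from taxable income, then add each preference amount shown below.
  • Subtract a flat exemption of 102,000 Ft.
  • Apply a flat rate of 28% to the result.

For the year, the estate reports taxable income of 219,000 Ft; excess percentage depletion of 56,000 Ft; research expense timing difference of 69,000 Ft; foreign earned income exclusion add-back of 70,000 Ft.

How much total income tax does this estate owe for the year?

Regular income tax:
  137,000 Ft × 15% = 20,550 Ft
  82,000 Ft × 21% = 17,220 Ft
  → 37,770 Ft

Alternative floor tax:
  Adjusted income: 219,000 Ft + 56,000 Ft + 69,000 Ft + 70,000 Ft = 414,000 Ft
  Less exemption 102,000 Ft → base 312,000 Ft
  312,000 Ft × 28% = 87,360 Ft

87,360 Ft > 37,770 Ft, so the alternative floor tax is the binding amount.

87,360 Ft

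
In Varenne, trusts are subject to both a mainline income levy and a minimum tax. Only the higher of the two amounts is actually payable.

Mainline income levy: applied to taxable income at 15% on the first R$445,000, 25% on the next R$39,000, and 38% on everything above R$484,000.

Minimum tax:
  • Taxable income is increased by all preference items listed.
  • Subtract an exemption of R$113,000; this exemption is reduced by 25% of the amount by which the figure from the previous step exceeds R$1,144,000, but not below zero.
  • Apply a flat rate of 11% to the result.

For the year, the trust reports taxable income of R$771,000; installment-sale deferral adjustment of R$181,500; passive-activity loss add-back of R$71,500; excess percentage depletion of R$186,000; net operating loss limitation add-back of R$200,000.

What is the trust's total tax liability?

Minimum tax:
  Adjusted income: R$771,000 + R$181,500 + R$71,500 + R$186,000 + R$200,000 = R$1,410,000
  Exemption: R$113,000 − 25% × (R$1,410,000 − R$1,144,000) = R$113,000 − R$66,500 = R$46,500
  Base: R$1,410,000 − R$46,500 = R$1,363,500
  R$1,363,500 × 11% = R$149,985

Mainline income levy:
  R$445,000 × 15% = R$66,750
  R$39,000 × 25% = R$9,750
  R$287,000 × 38% = R$109,060
  → R$185,560

R$185,560 > R$149,985, so the mainline income levy governs.

R$185,560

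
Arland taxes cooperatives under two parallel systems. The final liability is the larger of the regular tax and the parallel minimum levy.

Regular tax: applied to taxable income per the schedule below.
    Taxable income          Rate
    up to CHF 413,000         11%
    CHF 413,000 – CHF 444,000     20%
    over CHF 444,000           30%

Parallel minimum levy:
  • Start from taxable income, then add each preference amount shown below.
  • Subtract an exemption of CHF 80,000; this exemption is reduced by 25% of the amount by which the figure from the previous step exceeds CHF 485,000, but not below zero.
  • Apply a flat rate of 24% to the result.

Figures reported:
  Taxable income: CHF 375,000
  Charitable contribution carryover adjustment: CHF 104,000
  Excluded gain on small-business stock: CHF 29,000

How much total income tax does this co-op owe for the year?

Parallel minimum levy:
  Adjusted income: CHF 375,000 + CHF 104,000 + CHF 29,000 = CHF 508,000
  Exemption: CHF 80,000 − 25% × (CHF 508,000 − CHF 485,000) = CHF 80,000 − CHF 5,750 = CHF 74,250
  Base: CHF 508,000 − CHF 74,250 = CHF 433,750
  CHF 433,750 × 24% = CHF 104,100

Regular tax:
  CHF 375,000 × 11% = CHF 41,250

CHF 104,100 > CHF 41,250, so the parallel minimum levy is the binding amount.

CHF 104,100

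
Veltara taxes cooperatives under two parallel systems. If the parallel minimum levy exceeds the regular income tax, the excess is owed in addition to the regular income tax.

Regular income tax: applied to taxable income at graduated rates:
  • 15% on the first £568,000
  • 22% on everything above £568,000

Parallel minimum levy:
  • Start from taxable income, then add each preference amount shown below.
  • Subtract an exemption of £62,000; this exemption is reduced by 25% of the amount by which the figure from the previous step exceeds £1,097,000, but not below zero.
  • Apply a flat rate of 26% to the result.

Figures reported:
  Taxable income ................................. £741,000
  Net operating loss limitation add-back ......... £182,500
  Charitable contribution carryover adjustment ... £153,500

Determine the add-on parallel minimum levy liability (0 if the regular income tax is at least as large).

Regular income tax:
  £568,000 × 15% = £85,200
  £173,000 × 22% = £38,060
  → £123,260

Parallel minimum levy:
  Adjusted income: £741,000 + £182,500 + £153,500 = £1,077,000
  Exemption: £1,077,000 ≤ £1,097,000, so full £62,000 applies
  Base: £1,077,000 − £62,000 = £1,015,000
  £1,015,000 × 26% = £263,900

Excess of parallel minimum levy over regular income tax: £263,900 − £123,260 = £140,640.

£140,640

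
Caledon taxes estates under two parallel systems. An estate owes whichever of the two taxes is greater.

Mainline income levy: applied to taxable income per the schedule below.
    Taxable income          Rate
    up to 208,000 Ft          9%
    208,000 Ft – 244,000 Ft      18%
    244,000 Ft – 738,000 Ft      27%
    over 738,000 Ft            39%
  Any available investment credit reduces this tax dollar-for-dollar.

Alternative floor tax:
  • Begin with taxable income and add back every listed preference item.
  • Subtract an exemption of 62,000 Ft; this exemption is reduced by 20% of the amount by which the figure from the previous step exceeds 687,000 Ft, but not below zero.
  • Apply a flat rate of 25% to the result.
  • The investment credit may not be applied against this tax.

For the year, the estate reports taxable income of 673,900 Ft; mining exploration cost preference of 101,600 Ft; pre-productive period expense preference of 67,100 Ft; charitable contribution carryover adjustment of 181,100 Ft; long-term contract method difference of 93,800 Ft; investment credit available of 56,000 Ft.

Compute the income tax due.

Mainline income levy:
  208,000 Ft × 9% = 18,720 Ft
  36,000 Ft × 18% = 6,480 Ft
  429,900 Ft × 27% = 116,073 Ft
  → 141,273 Ft
  Less investment credit 56,000 Ft → 85,273 Ft

Alternative floor tax:
  Adjusted income: 673,900 Ft + 101,600 Ft + 67,100 Ft + 181,100 Ft + 93,800 Ft = 1,117,500 Ft
  Exemption: 20% × (1,117,500 Ft − 687,000 Ft) = 86,100 Ft ≥ 62,000 Ft, so the exemption is fully phased out
  Base: 1,117,500 Ft − 0 Ft = 1,117,500 Ft
  1,117,500 Ft × 25% = 279,375 Ft

279,375 Ft > 85,273 Ft, so the alternative floor tax is the binding amount.

279,375 Ft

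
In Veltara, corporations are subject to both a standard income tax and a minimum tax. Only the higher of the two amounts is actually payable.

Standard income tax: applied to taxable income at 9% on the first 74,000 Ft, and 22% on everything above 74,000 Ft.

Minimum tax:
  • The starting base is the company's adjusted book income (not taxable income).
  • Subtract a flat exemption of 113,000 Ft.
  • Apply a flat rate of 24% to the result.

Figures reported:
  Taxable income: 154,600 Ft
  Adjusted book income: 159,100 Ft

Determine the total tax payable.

24,392 Ft

Standard income tax:
  74,000 Ft × 9% = 6,660 Ft
  80,600 Ft × 22% = 17,732 Ft
  → 24,392 Ft

Minimum tax:
  Base (adjusted book income): 159,100 Ft
  Less exemption 113,000 Ft → base 46,100 Ft
  46,100 Ft × 24% = 11,064 Ft

24,392 Ft > 11,064 Ft, so the standard income tax governs.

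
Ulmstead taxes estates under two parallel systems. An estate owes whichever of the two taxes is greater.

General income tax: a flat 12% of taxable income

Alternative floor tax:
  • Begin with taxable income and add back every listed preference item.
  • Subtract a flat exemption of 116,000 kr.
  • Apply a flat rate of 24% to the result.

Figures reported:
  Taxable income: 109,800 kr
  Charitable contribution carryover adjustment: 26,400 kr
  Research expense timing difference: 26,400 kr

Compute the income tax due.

General income tax:
  109,800 kr × 12% = 13,176 kr

Alternative floor tax:
  Adjusted income: 109,800 kr + 26,400 kr + 26,400 kr = 162,600 kr
  Less exemption 116,000 kr → base 46,600 kr
  46,600 kr × 24% = 11,184 kr

13,176 kr > 11,184 kr, so the general income tax governs.

13,176 kr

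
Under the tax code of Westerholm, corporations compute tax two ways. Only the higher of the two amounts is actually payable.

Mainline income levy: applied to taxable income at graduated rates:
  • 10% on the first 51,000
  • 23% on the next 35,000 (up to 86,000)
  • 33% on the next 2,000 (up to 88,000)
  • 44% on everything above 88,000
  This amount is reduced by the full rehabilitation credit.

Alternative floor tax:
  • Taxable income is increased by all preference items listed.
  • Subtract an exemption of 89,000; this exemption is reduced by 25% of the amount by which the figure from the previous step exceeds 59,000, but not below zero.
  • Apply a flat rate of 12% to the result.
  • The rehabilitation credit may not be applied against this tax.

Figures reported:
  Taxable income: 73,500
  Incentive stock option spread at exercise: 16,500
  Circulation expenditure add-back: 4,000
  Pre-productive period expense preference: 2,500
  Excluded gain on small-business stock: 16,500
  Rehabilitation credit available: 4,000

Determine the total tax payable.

6,275

Mainline income levy:
  51,000 × 10% = 5,100
  22,500 × 23% = 5,175
  → 10,275
  Less rehabilitation credit 4,000 → 6,275

Alternative floor tax:
  Adjusted income: 73,500 + 16,500 + 4,000 + 2,500 + 16,500 = 113,000
  Exemption: 89,000 − 25% × (113,000 − 59,000) = 89,000 − 13,500 = 75,500
  Base: 113,000 − 75,500 = 37,500
  37,500 × 12% = 4,500

6,275 > 4,500, so the mainline income levy governs.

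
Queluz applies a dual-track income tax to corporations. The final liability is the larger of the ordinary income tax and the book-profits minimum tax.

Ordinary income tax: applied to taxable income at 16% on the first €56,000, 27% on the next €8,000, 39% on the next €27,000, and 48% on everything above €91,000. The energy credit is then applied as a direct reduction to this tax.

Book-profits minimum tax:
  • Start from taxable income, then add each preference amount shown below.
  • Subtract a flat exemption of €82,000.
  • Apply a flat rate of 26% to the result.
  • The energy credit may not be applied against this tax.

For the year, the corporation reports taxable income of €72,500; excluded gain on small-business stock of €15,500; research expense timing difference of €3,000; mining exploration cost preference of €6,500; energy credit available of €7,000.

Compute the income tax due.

€7,435

Book-profits minimum tax:
  Adjusted income: €72,500 + €15,500 + €3,000 + €6,500 = €97,500
  Less exemption €82,000 → base €15,500
  €15,500 × 26% = €4,030

Ordinary income tax:
  €56,000 × 16% = €8,960
  €8,000 × 27% = €2,160
  €8,500 × 39% = €3,315
  → €14,435
  Less energy credit €7,000 → €7,435

€7,435 > €4,030, so the ordinary income tax governs.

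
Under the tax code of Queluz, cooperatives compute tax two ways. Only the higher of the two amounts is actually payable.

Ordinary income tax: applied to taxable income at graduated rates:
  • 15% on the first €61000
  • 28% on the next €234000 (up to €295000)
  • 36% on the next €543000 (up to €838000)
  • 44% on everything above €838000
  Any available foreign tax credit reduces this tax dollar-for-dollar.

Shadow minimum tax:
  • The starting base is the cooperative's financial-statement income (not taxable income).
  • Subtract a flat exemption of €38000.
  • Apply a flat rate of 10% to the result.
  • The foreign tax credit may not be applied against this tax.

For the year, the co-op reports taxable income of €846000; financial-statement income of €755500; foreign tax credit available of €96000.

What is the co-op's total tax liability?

Shadow minimum tax:
  Base (financial-statement income): €755500
  Less exemption €38000 → base €717500
  €717500 × 10% = €71750

Ordinary income tax:
  €61000 × 15% = €9150
  €234000 × 28% = €65520
  €543000 × 36% = €195480
  €8000 × 44% = €3520
  → €273670
  Less foreign tax credit €96000 → €177670

€177670 > €71750, so the ordinary income tax governs.

€177670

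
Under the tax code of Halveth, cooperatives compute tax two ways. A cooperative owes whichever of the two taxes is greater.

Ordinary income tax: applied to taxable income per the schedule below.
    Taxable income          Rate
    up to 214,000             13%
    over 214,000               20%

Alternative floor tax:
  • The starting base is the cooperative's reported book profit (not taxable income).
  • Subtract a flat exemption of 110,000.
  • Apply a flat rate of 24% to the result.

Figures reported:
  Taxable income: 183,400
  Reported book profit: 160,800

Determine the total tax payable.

Alternative floor tax:
  Base (reported book profit): 160,800
  Less exemption 110,000 → base 50,800
  50,800 × 24% = 12,192

Ordinary income tax:
  183,400 × 13% = 23,842

23,842 > 12,192, so the ordinary income tax governs.

23,842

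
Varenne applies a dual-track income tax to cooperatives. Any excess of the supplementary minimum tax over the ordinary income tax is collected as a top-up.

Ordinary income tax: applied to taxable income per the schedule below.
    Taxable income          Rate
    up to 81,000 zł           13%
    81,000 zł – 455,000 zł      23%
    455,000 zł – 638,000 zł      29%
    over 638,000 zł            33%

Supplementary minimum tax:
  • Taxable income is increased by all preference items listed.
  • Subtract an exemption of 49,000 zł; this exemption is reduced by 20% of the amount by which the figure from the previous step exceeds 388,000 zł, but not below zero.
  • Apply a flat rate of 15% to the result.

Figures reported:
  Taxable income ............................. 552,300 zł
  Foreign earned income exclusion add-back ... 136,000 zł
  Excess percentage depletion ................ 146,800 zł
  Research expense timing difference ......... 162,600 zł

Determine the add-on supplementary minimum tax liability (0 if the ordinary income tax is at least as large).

24,888 zł

Supplementary minimum tax:
  Adjusted income: 552,300 zł + 136,000 zł + 146,800 zł + 162,600 zł = 997,700 zł
  Exemption: 20% × (997,700 zł − 388,000 zł) = 121,940 zł ≥ 49,000 zł, so the exemption is fully phased out
  Base: 997,700 zł − 0 zł = 997,700 zł
  997,700 zł × 15% = 149,655 zł

Ordinary income tax:
  81,000 zł × 13% = 10,530 zł
  374,000 zł × 23% = 86,020 zł
  97,300 zł × 29% = 28,217 zł
  → 124,767 zł

Excess of supplementary minimum tax over ordinary income tax: 149,655 zł − 124,767 zł = 24,888 zł.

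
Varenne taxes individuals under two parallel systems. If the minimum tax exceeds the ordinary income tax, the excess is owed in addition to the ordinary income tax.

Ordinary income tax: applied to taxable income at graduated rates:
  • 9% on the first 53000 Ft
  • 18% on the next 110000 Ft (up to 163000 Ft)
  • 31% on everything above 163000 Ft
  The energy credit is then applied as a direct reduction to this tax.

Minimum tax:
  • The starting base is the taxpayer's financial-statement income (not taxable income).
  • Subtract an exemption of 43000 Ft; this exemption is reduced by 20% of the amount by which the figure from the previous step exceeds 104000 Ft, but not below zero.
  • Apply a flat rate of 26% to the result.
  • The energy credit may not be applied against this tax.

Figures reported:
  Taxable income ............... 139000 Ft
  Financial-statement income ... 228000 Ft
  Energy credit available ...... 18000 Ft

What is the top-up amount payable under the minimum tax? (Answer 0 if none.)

52298 Ft

Ordinary income tax:
  53000 Ft × 9% = 4770 Ft
  86000 Ft × 18% = 15480 Ft
  → 20250 Ft
  Less energy credit 18000 Ft → 2250 Ft

Minimum tax:
  Base (financial-statement income): 228000 Ft
  Exemption: 43000 Ft − 20% × (228000 Ft − 104000 Ft) = 43000 Ft − 24800 Ft = 18200 Ft
  Base: 228000 Ft − 18200 Ft = 209800 Ft
  209800 Ft × 26% = 54548 Ft

Excess of minimum tax over ordinary income tax: 54548 Ft − 2250 Ft = 52298 Ft.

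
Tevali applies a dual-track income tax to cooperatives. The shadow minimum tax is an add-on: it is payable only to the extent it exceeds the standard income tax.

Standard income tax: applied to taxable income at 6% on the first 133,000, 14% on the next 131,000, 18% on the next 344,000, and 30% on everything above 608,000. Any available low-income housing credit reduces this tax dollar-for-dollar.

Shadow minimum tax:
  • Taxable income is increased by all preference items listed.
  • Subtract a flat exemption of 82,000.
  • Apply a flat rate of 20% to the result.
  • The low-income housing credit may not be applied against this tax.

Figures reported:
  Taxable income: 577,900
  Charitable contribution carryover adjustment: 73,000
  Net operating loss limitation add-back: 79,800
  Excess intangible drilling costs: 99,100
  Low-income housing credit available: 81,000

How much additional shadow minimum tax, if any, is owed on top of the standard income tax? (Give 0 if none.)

Shadow minimum tax:
  Adjusted income: 577,900 + 73,000 + 79,800 + 99,100 = 829,800
  Less exemption 82,000 → base 747,800
  747,800 × 20% = 149,560

Standard income tax:
  133,000 × 6% = 7,980
  131,000 × 14% = 18,340
  313,900 × 18% = 56,502
  → 82,822
  Less low-income housing credit 81,000 → 1,822

Excess of shadow minimum tax over standard income tax: 149,560 − 1,822 = 147,738.

147,738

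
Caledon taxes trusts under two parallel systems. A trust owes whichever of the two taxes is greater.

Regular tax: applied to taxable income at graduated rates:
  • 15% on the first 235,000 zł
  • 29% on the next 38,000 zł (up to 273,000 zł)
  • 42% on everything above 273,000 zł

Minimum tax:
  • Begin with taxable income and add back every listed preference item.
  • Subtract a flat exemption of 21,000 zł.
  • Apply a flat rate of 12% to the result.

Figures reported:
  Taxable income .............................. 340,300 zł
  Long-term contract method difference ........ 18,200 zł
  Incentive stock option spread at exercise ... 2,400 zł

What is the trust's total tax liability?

74,536 zł

Minimum tax:
  Adjusted income: 340,300 zł + 18,200 zł + 2,400 zł = 360,900 zł
  Less exemption 21,000 zł → base 339,900 zł
  339,900 zł × 12% = 40,788 zł

Regular tax:
  235,000 zł × 15% = 35,250 zł
  38,000 zł × 29% = 11,020 zł
  67,300 zł × 42% = 28,266 zł
  → 74,536 zł

74,536 zł > 40,788 zł, so the regular tax governs.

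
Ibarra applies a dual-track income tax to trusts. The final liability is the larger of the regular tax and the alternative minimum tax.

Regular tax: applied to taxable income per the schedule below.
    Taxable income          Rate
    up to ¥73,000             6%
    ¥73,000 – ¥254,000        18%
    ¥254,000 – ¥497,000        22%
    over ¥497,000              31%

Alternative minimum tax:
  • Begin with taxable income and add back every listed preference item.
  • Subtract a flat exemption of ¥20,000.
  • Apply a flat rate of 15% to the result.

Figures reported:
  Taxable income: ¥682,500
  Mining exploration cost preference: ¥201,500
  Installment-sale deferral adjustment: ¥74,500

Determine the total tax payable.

Alternative minimum tax:
  Adjusted income: ¥682,500 + ¥201,500 + ¥74,500 = ¥958,500
  Less exemption ¥20,000 → base ¥938,500
  ¥938,500 × 15% = ¥140,775

Regular tax:
  ¥73,000 × 6% = ¥4,380
  ¥181,000 × 18% = ¥32,580
  ¥243,000 × 22% = ¥53,460
  ¥185,500 × 31% = ¥57,505
  → ¥147,925

¥147,925 > ¥140,775, so the regular tax governs.

¥147,925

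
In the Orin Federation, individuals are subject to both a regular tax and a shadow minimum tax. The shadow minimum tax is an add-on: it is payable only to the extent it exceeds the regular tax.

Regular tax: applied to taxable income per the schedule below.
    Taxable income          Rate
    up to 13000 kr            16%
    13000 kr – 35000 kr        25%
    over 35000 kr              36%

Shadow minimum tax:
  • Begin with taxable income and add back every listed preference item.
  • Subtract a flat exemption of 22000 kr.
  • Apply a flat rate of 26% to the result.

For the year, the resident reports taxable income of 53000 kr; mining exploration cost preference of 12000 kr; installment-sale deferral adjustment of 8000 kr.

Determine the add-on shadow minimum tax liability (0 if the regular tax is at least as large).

0 kr

Regular tax:
  13000 kr × 16% = 2080 kr
  22000 kr × 25% = 5500 kr
  18000 kr × 36% = 6480 kr
  → 14060 kr

Shadow minimum tax:
  Adjusted income: 53000 kr + 12000 kr + 8000 kr = 73000 kr
  Less exemption 22000 kr → base 51000 kr
  51000 kr × 26% = 13260 kr

13260 kr ≤ 14060 kr, so no add-on is due.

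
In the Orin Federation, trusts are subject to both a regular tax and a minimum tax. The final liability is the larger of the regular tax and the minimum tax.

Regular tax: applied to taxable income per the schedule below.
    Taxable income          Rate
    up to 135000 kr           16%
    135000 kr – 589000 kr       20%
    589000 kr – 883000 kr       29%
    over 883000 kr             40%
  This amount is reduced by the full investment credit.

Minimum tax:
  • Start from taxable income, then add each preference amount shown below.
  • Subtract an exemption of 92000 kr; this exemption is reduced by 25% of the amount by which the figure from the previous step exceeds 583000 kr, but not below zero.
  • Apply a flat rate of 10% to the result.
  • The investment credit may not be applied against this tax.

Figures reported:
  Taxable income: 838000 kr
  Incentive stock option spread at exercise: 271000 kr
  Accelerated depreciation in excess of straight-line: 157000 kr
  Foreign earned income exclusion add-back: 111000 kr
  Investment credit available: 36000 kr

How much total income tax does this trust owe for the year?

Minimum tax:
  Adjusted income: 838000 kr + 271000 kr + 157000 kr + 111000 kr = 1377000 kr
  Exemption: 25% × (1377000 kr − 583000 kr) = 198500 kr ≥ 92000 kr, so the exemption is fully phased out
  Base: 1377000 kr − 0 kr = 1377000 kr
  1377000 kr × 10% = 137700 kr

Regular tax:
  135000 kr × 16% = 21600 kr
  454000 kr × 20% = 90800 kr
  249000 kr × 29% = 72210 kr
  → 184610 kr
  Less investment credit 36000 kr → 148610 kr

148610 kr > 137700 kr, so the regular tax governs.

148610 kr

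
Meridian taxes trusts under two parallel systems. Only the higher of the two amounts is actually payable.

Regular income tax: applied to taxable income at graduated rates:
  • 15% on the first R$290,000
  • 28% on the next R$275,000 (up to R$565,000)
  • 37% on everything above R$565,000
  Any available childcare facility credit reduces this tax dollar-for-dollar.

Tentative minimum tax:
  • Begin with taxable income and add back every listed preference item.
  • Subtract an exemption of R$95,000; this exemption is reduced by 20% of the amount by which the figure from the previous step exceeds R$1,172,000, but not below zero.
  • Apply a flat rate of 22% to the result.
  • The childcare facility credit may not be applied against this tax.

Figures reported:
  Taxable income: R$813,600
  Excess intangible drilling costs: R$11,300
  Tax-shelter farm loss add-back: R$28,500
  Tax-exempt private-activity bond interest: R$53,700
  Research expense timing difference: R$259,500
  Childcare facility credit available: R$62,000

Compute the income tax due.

Regular income tax:
  R$290,000 × 15% = R$43,500
  R$275,000 × 28% = R$77,000
  R$248,600 × 37% = R$91,982
  → R$212,482
  Less childcare facility credit R$62,000 → R$150,482

Tentative minimum tax:
  Adjusted income: R$813,600 + R$11,300 + R$28,500 + R$53,700 + R$259,500 = R$1,166,600
  Exemption: R$1,166,600 ≤ R$1,172,000, so full R$95,000 applies
  Base: R$1,166,600 − R$95,000 = R$1,071,600
  R$1,071,600 × 22% = R$235,752

R$235,752 > R$150,482, so the tentative minimum tax is the binding amount.

R$235,752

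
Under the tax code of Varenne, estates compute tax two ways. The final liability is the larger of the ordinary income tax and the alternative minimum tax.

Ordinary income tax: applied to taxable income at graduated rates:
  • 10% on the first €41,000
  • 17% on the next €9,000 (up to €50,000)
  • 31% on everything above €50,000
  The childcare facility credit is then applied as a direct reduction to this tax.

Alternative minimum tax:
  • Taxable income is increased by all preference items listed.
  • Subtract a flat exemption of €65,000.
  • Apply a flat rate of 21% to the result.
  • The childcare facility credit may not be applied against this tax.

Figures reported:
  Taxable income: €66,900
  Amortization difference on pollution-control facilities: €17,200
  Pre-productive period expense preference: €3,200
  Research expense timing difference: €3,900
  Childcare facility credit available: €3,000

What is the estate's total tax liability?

€7,869

Alternative minimum tax:
  Adjusted income: €66,900 + €17,200 + €3,200 + €3,900 = €91,200
  Less exemption €65,000 → base €26,200
  €26,200 × 21% = €5,502

Ordinary income tax:
  €41,000 × 10% = €4,100
  €9,000 × 17% = €1,530
  €16,900 × 31% = €5,239
  → €10,869
  Less childcare facility credit €3,000 → €7,869

€7,869 > €5,502, so the ordinary income tax governs.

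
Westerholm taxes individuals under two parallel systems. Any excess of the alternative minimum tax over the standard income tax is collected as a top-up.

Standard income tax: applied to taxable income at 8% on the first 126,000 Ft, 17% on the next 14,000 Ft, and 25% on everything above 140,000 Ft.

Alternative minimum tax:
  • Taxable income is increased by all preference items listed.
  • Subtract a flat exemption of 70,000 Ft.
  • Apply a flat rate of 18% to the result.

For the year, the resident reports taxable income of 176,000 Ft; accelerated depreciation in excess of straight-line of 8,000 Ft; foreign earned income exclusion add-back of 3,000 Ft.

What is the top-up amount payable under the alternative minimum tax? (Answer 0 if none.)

Alternative minimum tax:
  Adjusted income: 176,000 Ft + 8,000 Ft + 3,000 Ft = 187,000 Ft
  Less exemption 70,000 Ft → base 117,000 Ft
  117,000 Ft × 18% = 21,060 Ft

Standard income tax:
  126,000 Ft × 8% = 10,080 Ft
  14,000 Ft × 17% = 2,380 Ft
  36,000 Ft × 25% = 9,000 Ft
  → 21,460 Ft

21,060 Ft ≤ 21,460 Ft, so no add-on is due.

0 Ft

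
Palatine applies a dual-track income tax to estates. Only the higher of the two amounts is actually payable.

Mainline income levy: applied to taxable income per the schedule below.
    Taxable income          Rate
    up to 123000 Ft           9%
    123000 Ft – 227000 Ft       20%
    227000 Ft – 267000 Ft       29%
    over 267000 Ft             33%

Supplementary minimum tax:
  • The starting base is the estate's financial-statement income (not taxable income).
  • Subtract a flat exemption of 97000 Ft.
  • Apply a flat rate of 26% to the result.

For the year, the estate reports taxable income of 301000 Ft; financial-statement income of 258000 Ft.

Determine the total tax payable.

54690 Ft

Mainline income levy:
  123000 Ft × 9% = 11070 Ft
  104000 Ft × 20% = 20800 Ft
  40000 Ft × 29% = 11600 Ft
  34000 Ft × 33% = 11220 Ft
  → 54690 Ft

Supplementary minimum tax:
  Base (financial-statement income): 258000 Ft
  Less exemption 97000 Ft → base 161000 Ft
  161000 Ft × 26% = 41860 Ft

54690 Ft > 41860 Ft, so the mainline income levy governs.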